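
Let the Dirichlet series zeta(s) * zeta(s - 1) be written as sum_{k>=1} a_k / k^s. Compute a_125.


Convolution gives a_k = sum_{d | k} d * 1 = sum_{d | k} d = sigma(k), the sum of positive divisors of k.
For k = 125, the divisors are 1, 5, 25, 125, so
sigma(125) = 1 + 5 + 25 + 125 = 156.

156


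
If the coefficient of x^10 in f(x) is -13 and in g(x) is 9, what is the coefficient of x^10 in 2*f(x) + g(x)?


Scalar multiplication scales coefficients: 2 * -13 = -26.
Then add the g coefficient: -26 + 9
= -17

-17


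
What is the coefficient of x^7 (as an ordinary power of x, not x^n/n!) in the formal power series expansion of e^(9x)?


The exponential series is e^y = sum_{k>=0} y^k / k!. Substituting y = 9x gives
e^(9x) = sum_{k>=0} 9^k x^k / k!.
So the coefficient of x^n is a^n/n! with a = 9, n = 7:
9^7 / 7! = 4782969/5040 = 531441/560

531441/560


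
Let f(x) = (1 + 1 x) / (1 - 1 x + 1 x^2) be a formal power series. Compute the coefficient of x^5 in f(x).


Write f(x) = sum_{k>=0} a_k x^k. Multiplying both sides by 1 - 1 x + 1 x^2 gives
(1 - 1 x + 1 x^2) sum_{k>=0} a_k x^k = 1 + 1 x.
Matching coefficients:
 x^0: a_0 = 1
 x^1: a_1 - 1 a_0 = 1  =>  a_1 = 1*1 + 1 = 2
 x^k (k >= 2): a_k = 1 a_{k-1} - 1 a_{k-2}.
Iterating: a_2 = 1, a_3 = -1, a_4 = -2, a_5 = -1.
So the coefficient of x^5 is -1.

-1


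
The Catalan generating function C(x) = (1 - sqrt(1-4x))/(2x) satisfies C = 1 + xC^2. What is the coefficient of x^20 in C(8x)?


Substituting x -> 8x scales the n-th coefficient by 8^n, so [x^20] C(8x) = 8^20 * C_20.
C_20 = C(2*20, 20)/(21) = 137846528820/21 = 6564120420.
So 8^20 * 6564120420 = 1152921504606846976 * 6564120420 = 7567915591046928306976849920.

7567915591046928306976849920


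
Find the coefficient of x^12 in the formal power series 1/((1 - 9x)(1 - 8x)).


By partial fractions or Cauchy convolution:
The coefficient equals sum_{k=0}^{12} 9^k * 8^(12-k).
= 1992110014441

1992110014441


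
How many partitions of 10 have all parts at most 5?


Using the generating function (1-x)^(-1)(1-x^2)^(-1)...(1-x^5)^(-1),
the coefficient of x^10 counts these restricted partitions.
Result = 30

30


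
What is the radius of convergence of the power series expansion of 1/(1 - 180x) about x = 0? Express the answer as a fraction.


Expanding 1/(1 - 180x) = sum_{k>=0} 180^k x^k, the series converges when |180x| < 1, i.e., |x| < 1/180.
So the radius of convergence is 1/180 = 1/180.

1/180


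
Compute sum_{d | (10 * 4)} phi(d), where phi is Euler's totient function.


First, 10 * 4 = 40. One classical identity is sum_{d | n} phi(d) = n (each k in [1, n] has a unique gcd with n, and among the k's with gcd(k, n) = n/d there are phi(d) of them). So the sum equals 40. We also verify directly:
Divisors of 40: 1, 2, 4, 5, 8, 10, 20, 40.
phi values: 1, 1, 2, 4, 4, 4, 8, 16.
Sum = 40.

40


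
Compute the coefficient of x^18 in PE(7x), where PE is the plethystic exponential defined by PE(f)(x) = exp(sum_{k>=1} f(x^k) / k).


With f(x) = 7x, the exponent is sum_{k>=1} 7 x^k / k = 7 * (-ln(1 - x)). Exponentiating:
PE(7x) = exp(-7 ln(1 - x)) = 1/(1 - x)^7.
By the negative binomial expansion, [x^n] 1/(1 - x)^7 = C(n + 6, 6).
For n = 18: C(24, 6) = 134596.

134596


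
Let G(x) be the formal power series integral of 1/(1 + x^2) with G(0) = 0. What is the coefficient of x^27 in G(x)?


1/(1 + x^2) = sum_{j>=0} (-1)^j x^(2j). Integrating termwise with G(0) = 0:
G(x) = sum_{j>=0} (-1)^j x^(2j+1) / (2j+1) = arctan(x).
Only odd powers are nonzero. For x^27 write 27 = 2*13 + 1, giving
(-1)^13 / 27 = -1/27 = -1/27.

-1/27


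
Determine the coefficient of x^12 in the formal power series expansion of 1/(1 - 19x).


The geometric series identity gives 1/(1 - c x) = sum_{k>=0} c^k x^k, so the coefficient of x^k is c^k.
Here c = 19 and k = 12.
Computing: 19^12 = 2213314919066161

2213314919066161


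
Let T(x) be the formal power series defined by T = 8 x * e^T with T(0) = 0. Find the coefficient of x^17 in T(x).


Apply the Lagrange inversion formula: if T = 8 x * phi(T) with phi(t) = e^t, then
[x^n] T = 8^n * (1/n) [t^(n-1)] phi(t)^n = 8^n * (1/n) [t^(n-1)] e^(n t) = 8^n * (1/n) * n^(n-1) / (n-1)! = 8^n * n^(n-1) / n!.
When c = 1 this is the Cayley count of rooted labeled trees on n vertices, divided by n!.
For n = 17: 8^17 * 17^16 / 17! = 2251799813685248 * 48661191875666868481/355687428096000 = 196704214296818916062708891648/638512875.

196704214296818916062708891648/638512875


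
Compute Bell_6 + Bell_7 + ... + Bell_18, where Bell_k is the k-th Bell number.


Recall Bell_k counts set partitions of a k-set (with Bell_0 = 1 by convention).
Bell_6 through Bell_18: 203, 877, 4140, 21147, 115975, 678570, 4213597, 27644437, 190899322, 1382958545, 10480142147, 82864869804, 682076806159
Sum = 203 + 877 + 4140 + 21147 + 115975 + 678570 + 4213597 + 27644437 + 190899322 + 1382958545 + 10480142147 + 82864869804 + 682076806159 = 777028354923.

777028354923


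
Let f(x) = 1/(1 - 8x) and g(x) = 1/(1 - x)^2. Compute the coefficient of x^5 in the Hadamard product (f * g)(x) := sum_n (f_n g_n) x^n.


f has coefficients f_k = 8^k. For g = 1/(1 - x)^2 the coefficient is g_k = C(k + 1, 1) = k + 1. The Hadamard coefficient is (f * g)_k = 8^k * (k + 1).
For k = 5: 8^5 * 6 = 32768 * 6 = 196608.

196608


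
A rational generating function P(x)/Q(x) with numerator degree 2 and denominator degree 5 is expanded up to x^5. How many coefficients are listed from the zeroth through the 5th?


Expanding up to x^5 gives the coefficients for x^0, x^1, ..., x^5.
That is 5 + 1 = 6 coefficients in total.

6


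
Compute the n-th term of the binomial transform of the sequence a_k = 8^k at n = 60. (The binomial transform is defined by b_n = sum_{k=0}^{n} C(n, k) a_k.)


With a_k = 8^k, b_n = sum_{k=0}^{n} C(n, k) 8^k = (1 + 8)^n by the binomial theorem.
For n = 60: (1 + 8)^60 = 9^60 = 1797010299914431210413179829509605039731475627537851106401.

1797010299914431210413179829509605039731475627537851106401


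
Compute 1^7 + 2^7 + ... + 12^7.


This power sum has a closed form given by Faulhaber's formula
sum_{k=1}^{m} k^p = (1 / (p + 1)) * sum_{j=0}^{p} C(p + 1, j) B_j m^(p + 1 - j),
but for small m direct computation is fastest:
1 + 128 + 2187 + 16384 + 78125 + 279936 + 823543 + 2097152 + 4782969 + 10000000 + 19487171 + 35831808 = 73399404.

73399404


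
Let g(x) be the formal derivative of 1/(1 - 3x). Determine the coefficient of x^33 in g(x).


Differentiate termwise: d/dx sum_{k>=0} 3^k x^k = sum_{k>=1} k 3^k x^(k-1) = sum_{j>=0} (j+1) 3^(j+1) x^j.
Equivalently, d/dx [1/(1 - 3x)] = 3/(1 - 3x)^2.
For j = 33: 34 * 3^34 = 34 * 16677181699666569 = 567024177788663346.

567024177788663346


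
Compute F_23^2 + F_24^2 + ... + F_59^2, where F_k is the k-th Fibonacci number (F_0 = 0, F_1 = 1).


There is a standard identity sum_{k=0}^{N} F_k^2 = F_N * F_{N+1} (proved inductively from the telescoping relation F_k^2 = F_k F_{k+1} - F_{k-1} F_k). Then
sum_{k=23}^{59} F_k^2 = F_59 F_60 - F_22 F_23.
Computing: F_59 = 956722026041, F_60 = 1548008755920, F_22 = 17711, F_23 = 28657.
Sum = 956722026041 * 1548008755920 - 17711 * 28657 = 1481014073292989745368593.

1481014073292989745368593


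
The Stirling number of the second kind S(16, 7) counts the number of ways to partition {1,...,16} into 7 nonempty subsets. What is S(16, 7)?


Using the explicit formula S(n,k) = (1/k!) sum_{j=0}^{k} (-1)^(k-j) C(k,j) j^n:
S(16, 7) = 3281882604
Equivalently, S(n,k) is n! times the coefficient of x^n in the EGF (e^x - 1)^k / k!.

3281882604


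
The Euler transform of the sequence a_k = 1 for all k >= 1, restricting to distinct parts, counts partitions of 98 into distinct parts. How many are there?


Partitions of 98 into distinct parts can be computed via generating function.
Product (1+x)(1+x^2)(1+x^3)...
The coefficient of x^98 = 376256

376256


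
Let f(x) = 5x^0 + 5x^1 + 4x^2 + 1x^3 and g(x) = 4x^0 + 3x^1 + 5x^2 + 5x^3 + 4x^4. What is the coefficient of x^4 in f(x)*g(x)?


Cauchy product at x^4:
5*4 + 5*5 + 4*5 + 1*3
= 68

68


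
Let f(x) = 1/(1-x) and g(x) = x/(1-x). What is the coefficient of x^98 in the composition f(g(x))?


First simplify the composition: f(g(x)) = 1/(1 - x/(1-x)) = (1-x)/((1-x) - x) = (1-x)/(1-2x).
Now extract the coefficient. Write (1-x)/(1-2x) = 1/(1-2x) - x/(1-2x).
The coefficient of x^n in 1/(1-2x) is 2^n, and in x/(1-2x) is 2^(n-1) (for n >= 1).
So the coefficient of x^98 is 2^98 - 2^97 = 316912650057057350374175801344 - 158456325028528675187087900672 = 158456325028528675187087900672.

158456325028528675187087900672


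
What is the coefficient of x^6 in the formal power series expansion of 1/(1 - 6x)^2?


The general identity 1/(1 - c x)^r = sum_{k>=0} c^k C(k + r - 1, r - 1) x^k follows by substituting y = c x into 1/(1 - y)^r = sum_{k>=0} C(k + r - 1, r - 1) y^k.
For c = 6, r = 2, k = 6:
6^6 * C(7, 1) = 46656 * 7 = 326592.

326592


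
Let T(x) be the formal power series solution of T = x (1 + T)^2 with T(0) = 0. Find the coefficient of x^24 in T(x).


Apply the Lagrange inversion formula: if T = x * phi(T) with phi(t) = (1 + t)^2, then [x^n] T = (1/n) [t^(n-1)] phi(t)^n = (1/n) [t^(n-1)] (1 + t)^(2n) = (1/n) C(2n, n-1).
Using the identity C(2n, n-1) = C(2n, n) * n / (n+1), the unscaled factor equals C(2n, n) / (n+1) = C_n, the n-th Catalan number.
For n = 24: C_24 = C(48, 24) / 25 = 32247603683100/25 = 1289904147324 = 1289904147324.

1289904147324


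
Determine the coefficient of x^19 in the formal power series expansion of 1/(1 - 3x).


The geometric series identity gives 1/(1 - c x) = sum_{k>=0} c^k x^k, so the coefficient of x^k is c^k.
Here c = 3 and k = 19.
Computing: 3^19 = 1162261467

1162261467


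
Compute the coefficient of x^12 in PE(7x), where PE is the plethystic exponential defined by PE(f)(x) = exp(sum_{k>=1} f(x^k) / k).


With f(x) = 7x, the exponent is sum_{k>=1} 7 x^k / k = 7 * (-ln(1 - x)). Exponentiating:
PE(7x) = exp(-7 ln(1 - x)) = 1/(1 - x)^7.
By the negative binomial expansion, [x^n] 1/(1 - x)^7 = C(n + 6, 6).
For n = 12: C(18, 6) = 18564.

18564


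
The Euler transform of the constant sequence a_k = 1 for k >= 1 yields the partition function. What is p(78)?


The Euler transform converts the sequence a_k = 1 into the number of integer partitions.
Using the recurrence or dynamic programming:
p(78) = 12132164

12132164


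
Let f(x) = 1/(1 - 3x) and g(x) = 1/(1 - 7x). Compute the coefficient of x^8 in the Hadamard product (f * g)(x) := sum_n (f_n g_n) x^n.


f has coefficients f_k = 3^k and g has coefficients g_k = 7^k, so the Hadamard product has coefficient (f*g)_k = 3^k * 7^k = 21^k.
For k = 8: 21^8 = 37822859361.

37822859361


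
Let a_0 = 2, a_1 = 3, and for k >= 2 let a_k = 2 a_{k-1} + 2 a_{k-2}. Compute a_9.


Iterating the recurrence forward:
a_0 = 2
a_1 = 3
a_2 = 2*3 + 2*2 = 10
a_3 = 2*10 + 2*3 = 26
a_4 = 2*26 + 2*10 = 72
a_5 = 2*72 + 2*26 = 196
a_6 = 2*196 + 2*72 = 536
a_7 = 2*536 + 2*196 = 1464
a_8 = 2*1464 + 2*536 = 4000
a_9 = 2*4000 + 2*1464 = 10928
So a_9 = 10928.

10928


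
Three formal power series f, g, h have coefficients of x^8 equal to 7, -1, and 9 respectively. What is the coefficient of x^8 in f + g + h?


Series addition is componentwise:
7 + -1 + 9
= 15

15


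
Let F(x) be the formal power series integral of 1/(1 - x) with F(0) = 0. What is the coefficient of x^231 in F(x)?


1/(1 - x) = sum_{k>=0} x^k. Integrating termwise and using F(0) = 0 gives
F(x) = sum_{k>=0} x^(k+1) / (k+1) = sum_{m>=1} x^m / m = -ln(1 - x).
So the coefficient of x^231 is 1/231 = 1/231.

1/231


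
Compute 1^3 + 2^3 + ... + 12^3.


This power sum has a closed form given by Faulhaber's formula
sum_{k=1}^{m} k^p = (1 / (p + 1)) * sum_{j=0}^{p} C(p + 1, j) B_j m^(p + 1 - j),
but for small m direct computation is fastest:
1 + 8 + 27 + 64 + 125 + 216 + 343 + 512 + 729 + 1000 + 1331 + 1728 = 6084.

6084


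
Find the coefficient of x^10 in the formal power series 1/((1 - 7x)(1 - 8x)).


By partial fractions or Cauchy convolution:
The coefficient equals sum_{k=0}^{10} 7^k * 8^(10-k).
= 6612607849

6612607849


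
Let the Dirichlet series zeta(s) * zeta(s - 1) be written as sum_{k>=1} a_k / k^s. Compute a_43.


Convolution gives a_k = sum_{d | k} d * 1 = sum_{d | k} d = sigma(k), the sum of positive divisors of k.
For k = 43, the divisors are 1, 43, so
sigma(43) = 1 + 43 = 44.

44


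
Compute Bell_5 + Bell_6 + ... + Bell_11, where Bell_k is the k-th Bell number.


Recall Bell_k counts set partitions of a k-set (with Bell_0 = 1 by convention).
Bell_5 through Bell_11: 52, 203, 877, 4140, 21147, 115975, 678570
Sum = 52 + 203 + 877 + 4140 + 21147 + 115975 + 678570 = 820964.

820964


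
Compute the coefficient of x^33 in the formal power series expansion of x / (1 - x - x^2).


Let f(x) = sum_{k>=0} a_k x^k. Multiplying f(x) * (1 - x - x^2) = x and matching coefficients gives a_0 = 0, a_1 = 1, and a_k = a_{k-1} + a_{k-2} for k >= 2. These are the Fibonacci numbers F_k.
Iterating from F_0 = 0, F_1 = 1:
F_0=0, F_1=1, F_2=1, F_3=2, F_4=3, F_5=5, F_6=8, F_7=13, F_8=21, F_9=34, ...
F_33 = 3524578.

3524578


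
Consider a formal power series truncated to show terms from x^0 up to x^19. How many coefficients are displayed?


From x^0 to x^19 inclusive, the count is 19 - 0 + 1 = 20.

20


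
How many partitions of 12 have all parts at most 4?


Using the generating function (1-x)^(-1)(1-x^2)^(-1)...(1-x^4)^(-1),
the coefficient of x^12 counts these restricted partitions.
Result = 34

34


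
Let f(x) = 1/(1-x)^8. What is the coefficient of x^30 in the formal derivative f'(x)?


Differentiate: d/dx [ 1/(1-x)^r ] = r / (1-x)^(r+1).
Here r = 8, so f'(x) = 8 / (1-x)^9.
The expansion of 1/(1-x)^(r+1) has coefficient of x^n equal to C(n+r, r).
So the coefficient of x^30 in f'(x) is
8 * C(38, 8) = 8 * 48903492 = 391227936

391227936


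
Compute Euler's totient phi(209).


phi(n) counts integers in [1, n] coprime to n. Using the multiplicative formula phi(n) = n * prod_{p | n} (1 - 1/p):
209 = 11 * 19, so
phi(209) = 209 * (1 - 1/11) * (1 - 1/19) = 180.

180


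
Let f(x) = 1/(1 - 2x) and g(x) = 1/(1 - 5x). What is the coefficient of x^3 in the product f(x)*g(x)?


The coefficient of x^n in f*g is the Cauchy product: sum_{k=0}^{n} a^k * b^(n-k).
With a=2, b=5, n=3:
sum_{k=0}^{3} 2^k * 5^(3-k)
= 203

203


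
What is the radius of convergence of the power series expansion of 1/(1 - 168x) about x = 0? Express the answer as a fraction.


Expanding 1/(1 - 168x) = sum_{k>=0} 168^k x^k, the series converges when |168x| < 1, i.e., |x| < 1/168.
So the radius of convergence is 1/168 = 1/168.

1/168


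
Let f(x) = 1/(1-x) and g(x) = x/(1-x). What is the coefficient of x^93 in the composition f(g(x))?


First simplify the composition: f(g(x)) = 1/(1 - x/(1-x)) = (1-x)/((1-x) - x) = (1-x)/(1-2x).
Now extract the coefficient. Write (1-x)/(1-2x) = 1/(1-2x) - x/(1-2x).
The coefficient of x^n in 1/(1-2x) is 2^n, and in x/(1-2x) is 2^(n-1) (for n >= 1).
So the coefficient of x^93 is 2^93 - 2^92 = 9903520314283042199192993792 - 4951760157141521099596496896 = 4951760157141521099596496896.

4951760157141521099596496896


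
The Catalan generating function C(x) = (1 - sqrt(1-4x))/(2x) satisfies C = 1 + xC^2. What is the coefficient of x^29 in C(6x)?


Substituting x -> 6x scales the n-th coefficient by 6^n, so [x^29] C(6x) = 6^29 * C_29.
C_29 = C(2*29, 29)/(30) = 30067266499541040/30 = 1002242216651368.
So 6^29 * 1002242216651368 = 36845653286788892983296 * 1002242216651368 = 36928269224119063117874541668679548928.

36928269224119063117874541668679548928


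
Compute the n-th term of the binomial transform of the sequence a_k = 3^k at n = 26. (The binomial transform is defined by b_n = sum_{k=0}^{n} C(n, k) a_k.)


With a_k = 3^k, b_n = sum_{k=0}^{n} C(n, k) 3^k = (1 + 3)^n by the binomial theorem.
For n = 26: (1 + 3)^26 = 4^26 = 4503599627370496.

4503599627370496


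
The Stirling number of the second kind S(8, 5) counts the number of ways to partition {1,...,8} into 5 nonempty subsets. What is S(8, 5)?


Using the explicit formula S(n,k) = (1/k!) sum_{j=0}^{k} (-1)^(k-j) C(k,j) j^n:
S(8, 5) = 1050
Equivalently, S(n,k) is n! times the coefficient of x^n in the EGF (e^x - 1)^k / k!.

1050


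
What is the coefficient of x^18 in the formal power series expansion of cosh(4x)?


The Maclaurin series is cosh(t) = sum_{m>=0} t^(2m) / (2m)!, so substituting t = 4x, only even powers of x are nonzero, with coefficient of x^(2m) equal to 4^(2m) / (2m)!.
For x^18 the coefficient is 4^18/18! = 68719476736/6402373705728000 = 1048576/97692469875.

1048576/97692469875


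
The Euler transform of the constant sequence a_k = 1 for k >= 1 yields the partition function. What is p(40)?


The Euler transform converts the sequence a_k = 1 into the number of integer partitions.
Using the recurrence or dynamic programming:
p(40) = 37338

37338


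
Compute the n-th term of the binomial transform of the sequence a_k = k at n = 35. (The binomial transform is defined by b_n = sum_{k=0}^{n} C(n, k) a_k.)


With a_k = k, b_n = sum_{k=0}^{n} C(n, k) k. Using k * C(n, k) = n * C(n-1, k-1) gives b_n = n * sum_{k>=1} C(n-1, k-1) = n * 2^(n-1).
For n = 35: 35 * 2^34 = 35 * 17179869184 = 601295421440.

601295421440


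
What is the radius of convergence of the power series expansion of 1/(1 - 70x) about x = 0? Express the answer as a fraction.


Expanding 1/(1 - 70x) = sum_{k>=0} 70^k x^k, the series converges when |70x| < 1, i.e., |x| < 1/70.
So the radius of convergence is 1/70 = 1/70.

1/70


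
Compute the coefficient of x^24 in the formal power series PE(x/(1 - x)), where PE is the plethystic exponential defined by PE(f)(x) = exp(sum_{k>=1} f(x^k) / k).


For f(x) = x/(1 - x) we have
sum_{k>=1} f(x^k) / k = sum_{k>=1} (1/k) * x^k / (1 - x^k) = sum_{k, m >= 1} x^(k m) / k,
which after exponentiating simplifies to
PE(x/(1 - x)) = prod_{k>=1} 1 / (1 - x^k).
This is the generating function for the partition function p(n), so the coefficient of x^24 is p(24).
Computing p(24) by dynamic programming over parts 1, 2, ..., 24: p(24) = 1575.

1575


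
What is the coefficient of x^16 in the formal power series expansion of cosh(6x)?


The Maclaurin series is cosh(t) = sum_{m>=0} t^(2m) / (2m)!, so substituting t = 6x, only even powers of x are nonzero, with coefficient of x^(2m) equal to 6^(2m) / (2m)!.
For x^16 the coefficient is 6^16/16! = 2821109907456/20922789888000 = 118098/875875.

118098/875875


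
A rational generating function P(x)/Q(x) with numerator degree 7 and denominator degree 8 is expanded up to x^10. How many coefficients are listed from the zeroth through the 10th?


Expanding up to x^10 gives the coefficients for x^0, x^1, ..., x^10.
That is 10 + 1 = 11 coefficients in total.

11


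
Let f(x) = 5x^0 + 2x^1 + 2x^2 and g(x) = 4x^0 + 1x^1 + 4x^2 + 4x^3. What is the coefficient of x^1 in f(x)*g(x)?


Cauchy product at x^1:
5*1 + 2*4
= 13

13


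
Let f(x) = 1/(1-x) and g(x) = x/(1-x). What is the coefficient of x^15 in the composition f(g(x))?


First simplify the composition: f(g(x)) = 1/(1 - x/(1-x)) = (1-x)/((1-x) - x) = (1-x)/(1-2x).
Now extract the coefficient. Write (1-x)/(1-2x) = 1/(1-2x) - x/(1-2x).
The coefficient of x^n in 1/(1-2x) is 2^n, and in x/(1-2x) is 2^(n-1) (for n >= 1).
So the coefficient of x^15 is 2^15 - 2^14 = 32768 - 16384 = 16384.

16384


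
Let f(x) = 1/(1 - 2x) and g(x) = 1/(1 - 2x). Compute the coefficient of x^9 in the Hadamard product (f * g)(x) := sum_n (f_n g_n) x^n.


f has coefficients f_k = 2^k and g has coefficients g_k = 2^k, so the Hadamard product has coefficient (f*g)_k = 2^k * 2^k = 4^k.
For k = 9: 4^9 = 262144.

262144


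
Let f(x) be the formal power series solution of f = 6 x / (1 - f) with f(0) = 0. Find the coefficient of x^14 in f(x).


Apply Lagrange inversion: f = 6 x * phi(f) with phi(t) = 1/(1 - t), so
[x^n] f = 6^n * (1/n) [t^(n-1)] phi(t)^n = 6^n * (1/n) [t^(n-1)] (1 - t)^(-n) = 6^n * (1/n) C(2n - 2, n - 1) = 6^n * C_{n-1}.
For n = 14: C_13 = C(26, 13) / 14 = 10400600/14 = 742900.
With the 6^14 = 78364164096 factor, the coefficient is 78364164096 * 742900 = 58216737506918400.

58216737506918400


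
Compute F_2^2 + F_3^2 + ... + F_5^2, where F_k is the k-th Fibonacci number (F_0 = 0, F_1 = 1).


There is a standard identity sum_{k=0}^{N} F_k^2 = F_N * F_{N+1} (proved inductively from the telescoping relation F_k^2 = F_k F_{k+1} - F_{k-1} F_k). Then
sum_{k=2}^{5} F_k^2 = F_5 F_6 - F_1 F_2.
Computing: F_5 = 5, F_6 = 8, F_1 = 1, F_2 = 1.
Sum = 5 * 8 - 1 * 1 = 39.

39


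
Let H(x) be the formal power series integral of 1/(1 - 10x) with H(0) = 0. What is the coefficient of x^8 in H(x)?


1/(1 - 10x) = sum_{k>=0} 10^k x^k. Integrating termwise with H(0) = 0:
H(x) = sum_{k>=0} 10^k x^(k+1) / (k+1) = sum_{m>=1} 10^(m-1) x^m / m.
For m = 8: 10^7/8 = 10000000/8 = 1250000.

1250000


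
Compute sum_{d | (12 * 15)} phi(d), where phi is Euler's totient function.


First, 12 * 15 = 180. One classical identity is sum_{d | n} phi(d) = n (each k in [1, n] has a unique gcd with n, and among the k's with gcd(k, n) = n/d there are phi(d) of them). So the sum equals 180. We also verify directly:
Divisors of 180: 1, 2, 3, 4, 5, 6, 9, 10, 12, 15, 18, 20, 30, 36, 45, 60, 90, 180.
phi values: 1, 1, 2, 2, 4, 2, 6, 4, 4, 8, 6, 8, 8, 12, 24, 16, 24, 48.
Sum = 180.

180


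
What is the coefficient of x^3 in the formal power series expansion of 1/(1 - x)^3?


The expansion 1/(1 - x)^r = sum_{k>=0} C(k + r - 1, r - 1) x^k follows from the multiset / negative-binomial theorem (or from repeated differentiation of the geometric series).
For r = 3 and k = 3:
C(5, 2) = 120 / (2 * 6) = 10.

10


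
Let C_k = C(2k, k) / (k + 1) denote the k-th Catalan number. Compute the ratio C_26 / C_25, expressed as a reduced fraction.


Using C_k = (2k)! / (k! (k+1)!), the ratio C_{k+1}/C_k simplifies to
C_{k+1}/C_k = [(2k+2)! / ((k+1)! (k+2)!)] * [k! (k+1)! / (2k)!]
 = (2k+2)(2k+1) / ((k+1)(k+2)) = 2(2k+1) / (k+2).
For k = 25: 2(2*25 + 1) / (25 + 2) = 102/27 = 34/9.

34/9


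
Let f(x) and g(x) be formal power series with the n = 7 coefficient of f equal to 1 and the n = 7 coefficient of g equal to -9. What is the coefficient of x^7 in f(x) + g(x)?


Addition of formal power series is termwise.
The coefficient of x^7 in f + g = 1 + -9
= -8

-8


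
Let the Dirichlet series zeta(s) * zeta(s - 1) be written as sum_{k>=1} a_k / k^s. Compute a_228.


Convolution gives a_k = sum_{d | k} d * 1 = sum_{d | k} d = sigma(k), the sum of positive divisors of k.
For k = 228, the divisors are 1, 2, 3, 4, 6, 12, 19, 38, 57, 76, 114, 228, so
sigma(228) = 1 + 2 + 3 + 4 + 6 + 12 + 19 + 38 + 57 + 76 + 114 + 228 = 560.

560


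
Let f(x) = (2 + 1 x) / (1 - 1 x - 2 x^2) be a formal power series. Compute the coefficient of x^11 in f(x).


Write f(x) = sum_{k>=0} a_k x^k. Multiplying both sides by 1 - 1 x - 2 x^2 gives
(1 - 1 x - 2 x^2) sum_{k>=0} a_k x^k = 2 + 1 x.
Matching coefficients:
 x^0: a_0 = 2
 x^1: a_1 - 1 a_0 = 1  =>  a_1 = 1*2 + 1 = 3
 x^k (k >= 2): a_k = 1 a_{k-1} + 2 a_{k-2}.
Iterating: a_2 = 7, a_3 = 13, a_4 = 27, a_5 = 53, a_6 = 107, a_7 = 213, a_8 = 427, a_9 = 853, a_10 = 1707, a_11 = 3413.
So the coefficient of x^11 is 3413.

3413


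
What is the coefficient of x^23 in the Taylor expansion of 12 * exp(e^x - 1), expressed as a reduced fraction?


exp(e^x - 1) = sum_{k>=0} Bell_k x^k / k!, where Bell_k is the k-th Bell number.
So the coefficient of x^23 is 12 * Bell_23 / 23!.
Computing: Bell_23 = 44152005855084346 and 23! = 25852016738884976640000, giving
12 * 44152005855084346/25852016738884976640000 = 22076002927542173/1077167364120207360000.

22076002927542173/1077167364120207360000


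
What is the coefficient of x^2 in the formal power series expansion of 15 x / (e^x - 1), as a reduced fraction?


The exponential generating function for Bernoulli numbers is
x / (e^x - 1) = sum_{k>=0} B_k x^k / k!.
So the coefficient of x^2 in 15 x / (e^x - 1) is 15 B_2 / 2!.
Computing: B_2 = 1/6, 2! = 2, giving
15 * 1/6 / 2 = 5/4.

5/4


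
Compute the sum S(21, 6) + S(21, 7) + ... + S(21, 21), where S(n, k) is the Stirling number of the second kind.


By definition, S(n, k) counts partitions of an n-set into exactly k nonempty blocks.
Computing row n = 21 for k = 6..21:
S(21, k): 26585679462804, 82310957214948, 132511015347084, 123272476465204, 71187132291275, 26826851689001, 6833042030178, 1204909218331, 149304004500, 13087462580, 809944464, 34952799, 1023435, 19285, 210, 1
Sum = 470895301126099.

470895301126099


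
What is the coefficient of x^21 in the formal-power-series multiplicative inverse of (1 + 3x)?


The inverse is 1/(1 + 3x). Apply the geometric identity 1/(1 - y) = sum_{k>=0} y^k with y = -3x:
1/(1 + 3x) = sum_{k>=0} (-3)^k x^k.
So the coefficient of x^21 is (-3)^21 = -10460353203.

-10460353203


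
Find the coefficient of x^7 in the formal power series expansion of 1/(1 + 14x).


Write 1/(1 + c x) = 1/(1 - (-c) x) and apply the geometric-series identity
1/(1 - y) = sum_{k>=0} y^k to get 1/(1 + c x) = sum_{k>=0} (-c)^k x^k.
So the coefficient of x^k is (-c)^k = (-1)^k * c^k.
Here c = 14 and k = 7:
(-14)^7 = -1 * 105413504 = -105413504

-105413504


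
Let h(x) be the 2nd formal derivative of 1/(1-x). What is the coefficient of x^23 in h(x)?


Differentiating 2 times: d^2/dx^2 [1/(1-x)] = 2!/(1-x)^3.
The expansion 1/(1-x)^3 = sum_{k>=0} C(k+2, 2) x^k, so the coefficient of x^n in 2!/(1-x)^3 is 2! * C(n+2, 2).
For n = 23: 2 * C(25, 2) = 2 * 300 = 600

600


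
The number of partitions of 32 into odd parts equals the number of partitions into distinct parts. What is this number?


Computing partitions of 32 into odd parts (1, 3, 5, ...):
Using the generating function prod_{k>=0} 1/(1-x^(2k+1)),
the count is 390

390


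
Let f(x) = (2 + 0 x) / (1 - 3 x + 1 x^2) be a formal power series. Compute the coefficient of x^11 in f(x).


Write f(x) = sum_{k>=0} a_k x^k. Multiplying both sides by 1 - 3 x + 1 x^2 gives
(1 - 3 x + 1 x^2) sum_{k>=0} a_k x^k = 2 + 0 x.
Matching coefficients:
 x^0: a_0 = 2
 x^1: a_1 - 3 a_0 = 0  =>  a_1 = 3*2 + 0 = 6
 x^k (k >= 2): a_k = 3 a_{k-1} - 1 a_{k-2}.
Iterating: a_2 = 16, a_3 = 42, a_4 = 110, a_5 = 288, a_6 = 754, a_7 = 1974, a_8 = 5168, a_9 = 13530, a_10 = 35422, a_11 = 92736.
So the coefficient of x^11 is 92736.

92736


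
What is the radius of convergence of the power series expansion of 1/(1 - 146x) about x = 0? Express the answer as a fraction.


Expanding 1/(1 - 146x) = sum_{k>=0} 146^k x^k, the series converges when |146x| < 1, i.e., |x| < 1/146.
So the radius of convergence is 1/146 = 1/146.

1/146


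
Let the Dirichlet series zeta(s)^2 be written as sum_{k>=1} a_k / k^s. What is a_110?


The Dirichlet convolution of the constant function 1 with itself gives (1 * 1)(k) = sum_{d | k} 1 = d(k), the number of positive divisors of k.
Since zeta(s) = sum_{k>=1} 1/k^s, we have zeta(s)^2 = sum_{k>=1} d(k)/k^s, so a_k = d(k).
For k = 110: the divisors are 1, 2, 5, 10, 11, 22, 55, 110.
Count = 8.

8


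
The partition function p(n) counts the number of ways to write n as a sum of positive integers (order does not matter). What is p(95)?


Using the generating function prod_{k>=1} 1/(1-x^k), we compute p(95).
By dynamic programming over parts 1 through 95:
p(95) = 104651419

104651419


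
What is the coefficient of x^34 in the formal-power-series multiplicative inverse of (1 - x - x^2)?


Let the inverse be f(x) = sum_{k>=0} a_k x^k. From f(x) * (1 - x - x^2) = 1 and matching coefficients:
 x^0: a_0 = 1.
 x^1: a_1 - a_0 = 0, so a_1 = 1.
 x^k (k >= 2): a_k - a_{k-1} - a_{k-2} = 0, i.e. a_k = a_{k-1} + a_{k-2}.
This is the Fibonacci-type recurrence shifted so that a_0 = a_1 = 1.
Iterating: a_0=1, a_1=1, a_2=2, a_3=3, a_4=5, a_5=8, a_6=13, a_7=21, a_8=34, a_9=55, ...
a_34 = 9227465.

9227465


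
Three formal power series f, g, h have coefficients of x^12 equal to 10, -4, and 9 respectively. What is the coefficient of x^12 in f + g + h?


Series addition is componentwise:
10 + -4 + 9
= 15

15


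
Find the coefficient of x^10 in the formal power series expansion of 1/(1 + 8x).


Write 1/(1 + c x) = 1/(1 - (-c) x) and apply the geometric-series identity
1/(1 - y) = sum_{k>=0} y^k to get 1/(1 + c x) = sum_{k>=0} (-c)^k x^k.
So the coefficient of x^k is (-c)^k = (-1)^k * c^k.
Here c = 8 and k = 10:
(-8)^10 = 1 * 1073741824 = 1073741824

1073741824


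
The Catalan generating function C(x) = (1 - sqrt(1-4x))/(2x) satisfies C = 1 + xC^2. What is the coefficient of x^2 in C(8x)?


Substituting x -> 8x scales the n-th coefficient by 8^n, so [x^2] C(8x) = 8^2 * C_2.
C_2 = C(2*2, 2)/(3) = 6/3 = 2.
So 8^2 * 2 = 64 * 2 = 128.

128


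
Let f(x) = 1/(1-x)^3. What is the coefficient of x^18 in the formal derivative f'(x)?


Differentiate: d/dx [ 1/(1-x)^r ] = r / (1-x)^(r+1).
Here r = 3, so f'(x) = 3 / (1-x)^4.
The expansion of 1/(1-x)^(r+1) has coefficient of x^n equal to C(n+r, r).
So the coefficient of x^18 in f'(x) is
3 * C(21, 3) = 3 * 1330 = 3990

3990


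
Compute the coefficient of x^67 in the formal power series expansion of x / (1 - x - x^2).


Let f(x) = sum_{k>=0} a_k x^k. Multiplying f(x) * (1 - x - x^2) = x and matching coefficients gives a_0 = 0, a_1 = 1, and a_k = a_{k-1} + a_{k-2} for k >= 2. These are the Fibonacci numbers F_k.
Iterating from F_0 = 0, F_1 = 1:
F_0=0, F_1=1, F_2=1, F_3=2, F_4=3, F_5=5, F_6=8, F_7=13, F_8=21, F_9=34, ...
F_67 = 44945570212853.

44945570212853


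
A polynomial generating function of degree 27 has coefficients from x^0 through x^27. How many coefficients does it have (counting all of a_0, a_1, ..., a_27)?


A polynomial of degree 27 takes the form a_0 + a_1 x + ... + a_27 x^27.
The number of coefficients is 27 + 1 = 28.

28


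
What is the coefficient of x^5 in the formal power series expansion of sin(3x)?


The Maclaurin series is sin(t) = sum_{k>=0} (-1)^k t^(2k+1) / (2k+1)!, so substituting t = 3x, only odd powers of x are nonzero, with coefficient of x^(2k+1) equal to (-1)^k 3^(2k+1) / (2k+1)!.
Write 5 = 2*2 + 1, giving the coefficient (-1)^2 * 3^5 / 5! = 243/120 = 81/40.

81/40


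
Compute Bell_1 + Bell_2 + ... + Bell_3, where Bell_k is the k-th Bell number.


Recall Bell_k counts set partitions of a k-set (with Bell_0 = 1 by convention).
Bell_1 through Bell_3: 1, 2, 5
Sum = 1 + 2 + 5 = 8.

8


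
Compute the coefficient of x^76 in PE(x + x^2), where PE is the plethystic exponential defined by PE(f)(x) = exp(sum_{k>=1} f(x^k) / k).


With f(x) = x + x^2, the exponent is sum_{k>=1} (x^k + x^(2k)) / k = -ln(1 - x) - ln(1 - x^2). Exponentiating:
PE(x + x^2) = 1 / ((1 - x)(1 - x^2)).
This is the generating function for partitions of n into parts of size 1 or 2. The number of 2's can be any j in 0..38, and the rest are 1's, so
[x^76] = floor(76/2) + 1 = 39.

39


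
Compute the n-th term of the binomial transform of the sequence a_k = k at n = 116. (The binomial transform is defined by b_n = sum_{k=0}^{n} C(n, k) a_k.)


With a_k = k, b_n = sum_{k=0}^{n} C(n, k) k. Using k * C(n, k) = n * C(n-1, k-1) gives b_n = n * sum_{k>=1} C(n-1, k-1) = n * 2^(n-1).
For n = 116: 116 * 2^115 = 116 * 41538374868278621028243970633760768 = 4818451484720320039276300593516249088.

4818451484720320039276300593516249088


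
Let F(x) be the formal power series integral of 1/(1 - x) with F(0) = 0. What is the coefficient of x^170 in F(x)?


1/(1 - x) = sum_{k>=0} x^k. Integrating termwise and using F(0) = 0 gives
F(x) = sum_{k>=0} x^(k+1) / (k+1) = sum_{m>=1} x^m / m = -ln(1 - x).
So the coefficient of x^170 is 1/170 = 1/170.

1/170


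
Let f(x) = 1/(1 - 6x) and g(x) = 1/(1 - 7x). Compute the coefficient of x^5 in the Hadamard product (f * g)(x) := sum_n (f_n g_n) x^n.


f has coefficients f_k = 6^k and g has coefficients g_k = 7^k, so the Hadamard product has coefficient (f*g)_k = 6^k * 7^k = 42^k.
For k = 5: 42^5 = 130691232.

130691232


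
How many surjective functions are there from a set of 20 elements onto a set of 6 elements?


By inclusion-exclusion on which target elements are missed, the number of surjections from an n-set onto a k-set is
surj(n, k) = sum_{j=0}^{k} (-1)^j C(k, j) (k - j)^n.
Equivalently surj(n, k) = k! * S(n, k), where S(n, k) is the Stirling number of the second kind.
For n = 20, k = 6:
S(20, 6) = 4306078895384, so
surj = 6! * 4306078895384 = 720 * 4306078895384 = 3100376804676480.

3100376804676480


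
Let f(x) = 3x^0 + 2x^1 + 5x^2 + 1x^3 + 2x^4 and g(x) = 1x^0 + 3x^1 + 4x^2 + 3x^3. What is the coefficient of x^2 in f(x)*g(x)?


Cauchy product at x^2:
3*4 + 2*3 + 5*1
= 23

23


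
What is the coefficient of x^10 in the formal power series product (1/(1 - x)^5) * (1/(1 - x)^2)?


Combine the factors: (1/(1 - x)^5) * (1/(1 - x)^2) = 1/(1 - x)^7.
Then use 1/(1 - x)^r = sum_{k>=0} C(k + r - 1, r - 1) x^k with r = 7 and k = 10:
C(16, 6) = 8008.

8008


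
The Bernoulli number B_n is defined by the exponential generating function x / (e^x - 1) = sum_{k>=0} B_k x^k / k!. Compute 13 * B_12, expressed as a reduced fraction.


Bernoulli numbers can also be computed recursively via B_0 = 1 and sum_{j=0}^{m} C(m+1, j) B_j = 0 for m >= 1. Odd-index Bernoulli numbers vanish for k >= 3.
Computing B_12 = -691/2730, so 13 * B_12 = 13 * -691/2730 = -691/210.

-691/210


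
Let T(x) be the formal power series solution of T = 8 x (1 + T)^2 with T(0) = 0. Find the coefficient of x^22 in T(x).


Apply the Lagrange inversion formula: if T = 8 x * phi(T) with phi(t) = (1 + t)^2, then [x^n] T = 8^n * (1/n) [t^(n-1)] phi(t)^n = 8^n * (1/n) [t^(n-1)] (1 + t)^(2n) = 8^n * (1/n) C(2n, n-1).
Using the identity C(2n, n-1) = C(2n, n) * n / (n+1), the unscaled factor equals C(2n, n) / (n+1) = C_n, the n-th Catalan number.
For n = 22: C_22 = C(44, 22) / 23 = 2104098963720/23 = 91482563640.
With the 8^22 = 73786976294838206464 factor, the coefficient is 73786976294838206464 * 91482563640 = 6750221754695707626346339368960.

6750221754695707626346339368960


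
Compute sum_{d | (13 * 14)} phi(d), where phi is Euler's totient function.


First, 13 * 14 = 182. One classical identity is sum_{d | n} phi(d) = n (each k in [1, n] has a unique gcd with n, and among the k's with gcd(k, n) = n/d there are phi(d) of them). So the sum equals 182. We also verify directly:
Divisors of 182: 1, 2, 7, 13, 14, 26, 91, 182.
phi values: 1, 1, 6, 12, 6, 12, 72, 72.
Sum = 182.

182


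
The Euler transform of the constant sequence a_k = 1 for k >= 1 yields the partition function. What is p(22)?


The Euler transform converts the sequence a_k = 1 into the number of integer partitions.
Using the recurrence or dynamic programming:
p(22) = 1002

1002


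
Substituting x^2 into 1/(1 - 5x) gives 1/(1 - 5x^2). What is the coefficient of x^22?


The coefficient of x^(2m) in 1/(1 - 5x^2) is 5^m.
With n = 22 = 2*11, the coefficient is 5^11 = 48828125.

48828125


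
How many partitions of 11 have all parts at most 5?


Using the generating function (1-x)^(-1)(1-x^2)^(-1)...(1-x^5)^(-1),
the coefficient of x^11 counts these restricted partitions.
Result = 37

37


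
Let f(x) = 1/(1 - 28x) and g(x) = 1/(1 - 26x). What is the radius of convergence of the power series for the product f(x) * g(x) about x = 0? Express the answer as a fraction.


The radius of 1/(1 - 28x) is 1/28 (nearest singularity at x = 1/28), and the radius of 1/(1 - 26x) is 1/26.
The product f(x)*g(x) = 1/((1 - 28x)(1 - 26x)) has singularities at both 1/28 and 1/26, so its radius of convergence is the distance to the nearest one:
min(1/28, 1/26) = 1/28.

1/28


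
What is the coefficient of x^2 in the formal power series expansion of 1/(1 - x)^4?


The expansion 1/(1 - x)^r = sum_{k>=0} C(k + r - 1, r - 1) x^k follows from the multiset / negative-binomial theorem (or from repeated differentiation of the geometric series).
For r = 4 and k = 2:
C(5, 3) = 120 / (6 * 2) = 10.

10


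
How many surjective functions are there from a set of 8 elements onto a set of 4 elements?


By inclusion-exclusion on which target elements are missed, the number of surjections from an n-set onto a k-set is
surj(n, k) = sum_{j=0}^{k} (-1)^j C(k, j) (k - j)^n.
Equivalently surj(n, k) = k! * S(n, k), where S(n, k) is the Stirling number of the second kind.
For n = 8, k = 4:
S(8, 4) = 1701, so
surj = 4! * 1701 = 24 * 1701 = 40824.

40824


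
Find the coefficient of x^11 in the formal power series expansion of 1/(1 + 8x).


Write 1/(1 + c x) = 1/(1 - (-c) x) and apply the geometric-series identity
1/(1 - y) = sum_{k>=0} y^k to get 1/(1 + c x) = sum_{k>=0} (-c)^k x^k.
So the coefficient of x^k is (-c)^k = (-1)^k * c^k.
Here c = 8 and k = 11:
(-8)^11 = -1 * 8589934592 = -8589934592

-8589934592


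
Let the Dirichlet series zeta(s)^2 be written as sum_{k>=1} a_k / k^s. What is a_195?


The Dirichlet convolution of the constant function 1 with itself gives (1 * 1)(k) = sum_{d | k} 1 = d(k), the number of positive divisors of k.
Since zeta(s) = sum_{k>=1} 1/k^s, we have zeta(s)^2 = sum_{k>=1} d(k)/k^s, so a_k = d(k).
For k = 195: the divisors are 1, 3, 5, 13, 15, 39, 65, 195.
Count = 8.

8


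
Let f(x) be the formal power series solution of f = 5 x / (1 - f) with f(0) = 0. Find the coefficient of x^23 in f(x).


Apply Lagrange inversion: f = 5 x * phi(f) with phi(t) = 1/(1 - t), so
[x^n] f = 5^n * (1/n) [t^(n-1)] phi(t)^n = 5^n * (1/n) [t^(n-1)] (1 - t)^(-n) = 5^n * (1/n) C(2n - 2, n - 1) = 5^n * C_{n-1}.
For n = 23: C_22 = C(44, 22) / 23 = 2104098963720/23 = 91482563640.
With the 5^23 = 11920928955078125 factor, the coefficient is 11920928955078125 * 91482563640 = 1090557141780853271484375000.

1090557141780853271484375000


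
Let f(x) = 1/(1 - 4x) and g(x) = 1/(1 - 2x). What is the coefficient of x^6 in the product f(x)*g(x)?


The coefficient of x^n in f*g is the Cauchy product: sum_{k=0}^{n} a^k * b^(n-k).
With a=4, b=2, n=6:
sum_{k=0}^{6} 4^k * 2^(6-k)
= 8128

8128


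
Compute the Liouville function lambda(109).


The Liouville function is lambda(k) = (-1)^Omega(k), where Omega(k) counts the prime factors of k with multiplicity.
Factoring: 109 = 109, so Omega(109) = 1.
lambda(109) = (-1)^1 = -1.

-1


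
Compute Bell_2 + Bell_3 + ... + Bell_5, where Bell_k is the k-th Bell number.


Recall Bell_k counts set partitions of a k-set (with Bell_0 = 1 by convention).
Bell_2 through Bell_5: 2, 5, 15, 52
Sum = 2 + 5 + 15 + 52 = 74.

74


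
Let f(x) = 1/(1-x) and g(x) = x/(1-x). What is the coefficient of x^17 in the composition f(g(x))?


First simplify the composition: f(g(x)) = 1/(1 - x/(1-x)) = (1-x)/((1-x) - x) = (1-x)/(1-2x).
Now extract the coefficient. Write (1-x)/(1-2x) = 1/(1-2x) - x/(1-2x).
The coefficient of x^n in 1/(1-2x) is 2^n, and in x/(1-2x) is 2^(n-1) (for n >= 1).
So the coefficient of x^17 is 2^17 - 2^16 = 131072 - 65536 = 65536.

65536


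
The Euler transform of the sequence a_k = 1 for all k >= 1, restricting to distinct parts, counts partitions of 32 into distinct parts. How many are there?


Partitions of 32 into distinct parts can be computed via generating function.
Product (1+x)(1+x^2)(1+x^3)...
The coefficient of x^32 = 390

390


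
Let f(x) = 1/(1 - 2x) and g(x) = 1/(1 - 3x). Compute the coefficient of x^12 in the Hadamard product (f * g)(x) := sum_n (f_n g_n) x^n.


f has coefficients f_k = 2^k and g has coefficients g_k = 3^k, so the Hadamard product has coefficient (f*g)_k = 2^k * 3^k = 6^k.
For k = 12: 6^12 = 2176782336.

2176782336


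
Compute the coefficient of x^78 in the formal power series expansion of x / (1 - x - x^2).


Let f(x) = sum_{k>=0} a_k x^k. Multiplying f(x) * (1 - x - x^2) = x and matching coefficients gives a_0 = 0, a_1 = 1, and a_k = a_{k-1} + a_{k-2} for k >= 2. These are the Fibonacci numbers F_k.
Iterating from F_0 = 0, F_1 = 1:
F_0=0, F_1=1, F_2=1, F_3=2, F_4=3, F_5=5, F_6=8, F_7=13, F_8=21, F_9=34, ...
F_78 = 8944394323791464.

8944394323791464
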